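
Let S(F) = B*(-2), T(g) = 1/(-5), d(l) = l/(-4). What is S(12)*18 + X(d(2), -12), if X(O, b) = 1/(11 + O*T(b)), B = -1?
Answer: 4006/111 ≈ 36.090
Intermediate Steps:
d(l) = -l/4 (d(l) = l*(-¼) = -l/4)
T(g) = -⅕
S(F) = 2 (S(F) = -1*(-2) = 2)
X(O, b) = 1/(11 - O/5) (X(O, b) = 1/(11 + O*(-⅕)) = 1/(11 - O/5))
S(12)*18 + X(d(2), -12) = 2*18 + 5/(55 - (-1)*2/4) = 36 + 5/(55 - 1*(-½)) = 36 + 5/(55 + ½) = 36 + 5/(111/2) = 36 + 5*(2/111) = 36 + 10/111 = 4006/111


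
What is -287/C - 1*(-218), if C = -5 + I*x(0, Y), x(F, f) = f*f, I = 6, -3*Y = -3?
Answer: -69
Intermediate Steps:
Y = 1 (Y = -⅓*(-3) = 1)
x(F, f) = f²
C = 1 (C = -5 + 6*1² = -5 + 6*1 = -5 + 6 = 1)
-287/C - 1*(-218) = -287/1 - 1*(-218) = -287*1 + 218 = -287 + 218 = -69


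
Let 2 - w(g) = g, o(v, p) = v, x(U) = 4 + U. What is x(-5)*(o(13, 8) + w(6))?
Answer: -9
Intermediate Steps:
w(g) = 2 - g
x(-5)*(o(13, 8) + w(6)) = (4 - 5)*(13 + (2 - 1*6)) = -(13 + (2 - 6)) = -(13 - 4) = -1*9 = -9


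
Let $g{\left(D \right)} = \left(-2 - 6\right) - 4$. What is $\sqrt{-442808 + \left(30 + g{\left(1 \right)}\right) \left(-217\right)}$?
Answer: $i \sqrt{446714} \approx 668.37 i$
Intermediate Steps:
$g{\left(D \right)} = -12$ ($g{\left(D \right)} = -8 - 4 = -12$)
$\sqrt{-442808 + \left(30 + g{\left(1 \right)}\right) \left(-217\right)} = \sqrt{-442808 + \left(30 - 12\right) \left(-217\right)} = \sqrt{-442808 + 18 \left(-217\right)} = \sqrt{-442808 - 3906} = \sqrt{-446714} = i \sqrt{446714}$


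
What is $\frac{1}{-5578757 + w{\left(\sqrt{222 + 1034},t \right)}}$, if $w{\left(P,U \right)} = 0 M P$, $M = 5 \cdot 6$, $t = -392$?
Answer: $- \frac{1}{5578757} \approx -1.7925 \cdot 10^{-7}$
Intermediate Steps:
$M = 30$
$w{\left(P,U \right)} = 0$ ($w{\left(P,U \right)} = 0 \cdot 30 P = 0 P = 0$)
$\frac{1}{-5578757 + w{\left(\sqrt{222 + 1034},t \right)}} = \frac{1}{-5578757 + 0} = \frac{1}{-5578757} = - \frac{1}{5578757}$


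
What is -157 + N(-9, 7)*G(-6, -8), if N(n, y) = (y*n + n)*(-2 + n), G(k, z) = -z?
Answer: 6179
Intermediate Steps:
N(n, y) = (-2 + n)*(n + n*y) (N(n, y) = (n*y + n)*(-2 + n) = (n + n*y)*(-2 + n) = (-2 + n)*(n + n*y))
-157 + N(-9, 7)*G(-6, -8) = -157 + (-9*(-2 - 9 - 2*7 - 9*7))*(-1*(-8)) = -157 - 9*(-2 - 9 - 14 - 63)*8 = -157 - 9*(-88)*8 = -157 + 792*8 = -157 + 6336 = 6179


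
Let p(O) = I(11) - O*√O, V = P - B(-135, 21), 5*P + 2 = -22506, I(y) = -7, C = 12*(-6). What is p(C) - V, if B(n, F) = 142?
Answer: 23183/5 + 432*I*√2 ≈ 4636.6 + 610.94*I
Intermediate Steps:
C = -72
P = -22508/5 (P = -⅖ + (⅕)*(-22506) = -⅖ - 22506/5 = -22508/5 ≈ -4501.6)
V = -23218/5 (V = -22508/5 - 1*142 = -22508/5 - 142 = -23218/5 ≈ -4643.6)
p(O) = -7 - O^(3/2) (p(O) = -7 - O*√O = -7 - O^(3/2))
p(C) - V = (-7 - (-72)^(3/2)) - 1*(-23218/5) = (-7 - (-432)*I*√2) + 23218/5 = (-7 + 432*I*√2) + 23218/5 = 23183/5 + 432*I*√2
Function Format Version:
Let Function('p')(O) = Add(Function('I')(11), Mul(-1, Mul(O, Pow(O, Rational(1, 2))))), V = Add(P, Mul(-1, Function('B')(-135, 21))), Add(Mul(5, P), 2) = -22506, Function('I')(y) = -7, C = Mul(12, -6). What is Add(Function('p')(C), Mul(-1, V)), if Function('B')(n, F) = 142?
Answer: Add(Rational(23183, 5), Mul(432, I, Pow(2, Rational(1, 2)))) ≈ Add(4636.6, Mul(610.94, I))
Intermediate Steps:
C = -72
P = Rational(-22508, 5) (P = Add(Rational(-2, 5), Mul(Rational(1, 5), -22506)) = Add(Rational(-2, 5), Rational(-22506, 5)) = Rational(-22508, 5) ≈ -4501.6)
V = Rational(-23218, 5) (V = Add(Rational(-22508, 5), Mul(-1, 142)) = Add(Rational(-22508, 5), -142) = Rational(-23218, 5) ≈ -4643.6)
Function('p')(O) = Add(-7, Mul(-1, Pow(O, Rational(3, 2)))) (Function('p')(O) = Add(-7, Mul(-1, Mul(O, Pow(O, Rational(1, 2))))) = Add(-7, Mul(-1, Pow(O, Rational(3, 2)))))
Add(Function('p')(C), Mul(-1, V)) = Add(Add(-7, Mul(-1, Pow(-72, Rational(3, 2)))), Mul(-1, Rational(-23218, 5))) = Add(Add(-7, Mul(-1, Mul(-432, I, Pow(2, Rational(1, 2))))), Rational(23218, 5)) = Add(Add(-7, Mul(432, I, Pow(2, Rational(1, 2)))), Rational(23218, 5)) = Add(Rational(23183, 5), Mul(432, I, Pow(2, Rational(1, 2))))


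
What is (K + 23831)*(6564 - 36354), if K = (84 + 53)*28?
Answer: -824199930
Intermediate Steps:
K = 3836 (K = 137*28 = 3836)
(K + 23831)*(6564 - 36354) = (3836 + 23831)*(6564 - 36354) = 27667*(-29790) = -824199930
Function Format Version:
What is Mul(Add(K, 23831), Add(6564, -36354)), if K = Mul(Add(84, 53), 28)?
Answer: -824199930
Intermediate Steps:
K = 3836 (K = Mul(137, 28) = 3836)
Mul(Add(K, 23831), Add(6564, -36354)) = Mul(Add(3836, 23831), Add(6564, -36354)) = Mul(27667, -29790) = -824199930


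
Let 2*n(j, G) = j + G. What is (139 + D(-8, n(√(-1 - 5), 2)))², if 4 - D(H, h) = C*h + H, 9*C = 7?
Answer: 3655661/162 - 9464*I*√6/81 ≈ 22566.0 - 286.2*I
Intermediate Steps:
C = 7/9 (C = (⅑)*7 = 7/9 ≈ 0.77778)
n(j, G) = G/2 + j/2 (n(j, G) = (j + G)/2 = (G + j)/2 = G/2 + j/2)
D(H, h) = 4 - H - 7*h/9 (D(H, h) = 4 - (7*h/9 + H) = 4 - (H + 7*h/9) = 4 + (-H - 7*h/9) = 4 - H - 7*h/9)
(139 + D(-8, n(√(-1 - 5), 2)))² = (139 + (4 - 1*(-8) - 7*((½)*2 + √(-1 - 5)/2)/9))² = (139 + (4 + 8 - 7*(1 + √(-6)/2)/9))² = (139 + (4 + 8 - 7*(1 + (I*√6)/2)/9))² = (139 + (4 + 8 - 7*(1 + I*√6/2)/9))² = (139 + (4 + 8 + (-7/9 - 7*I*√6/18)))² = (139 + (101/9 - 7*I*√6/18))² = (1352/9 - 7*I*√6/18)²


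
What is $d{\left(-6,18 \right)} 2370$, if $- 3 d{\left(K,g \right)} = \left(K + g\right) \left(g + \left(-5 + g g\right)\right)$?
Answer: $-3194760$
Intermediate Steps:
$d{\left(K,g \right)} = - \frac{\left(K + g\right) \left(-5 + g + g^{2}\right)}{3}$ ($d{\left(K,g \right)} = - \frac{\left(K + g\right) \left(g + \left(-5 + g g\right)\right)}{3} = - \frac{\left(K + g\right) \left(g + \left(-5 + g^{2}\right)\right)}{3} = - \frac{\left(K + g\right) \left(-5 + g + g^{2}\right)}{3}$)
$d{\left(-6,18 \right)} 2370 = \left(- \frac{18^{2}}{3} - \frac{18^{3}}{3} + \frac{5}{3} \left(-6\right) + \frac{5}{3} \cdot 18 - \left(-2\right) 18 - - 2 \cdot 18^{2}\right) 2370 = \left(\left(- \frac{1}{3}\right) 324 - 1944 - 10 + 30 + 36 - \left(-2\right) 324\right) 2370 = \left(-108 - 1944 - 10 + 30 + 36 + 648\right) 2370 = \left(-1348\right) 2370 = -3194760$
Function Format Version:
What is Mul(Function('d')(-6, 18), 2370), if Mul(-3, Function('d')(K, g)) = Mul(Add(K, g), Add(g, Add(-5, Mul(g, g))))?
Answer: -3194760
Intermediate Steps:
Function('d')(K, g) = Mul(Rational(-1, 3), Add(K, g), Add(-5, g, Pow(g, 2))) (Function('d')(K, g) = Mul(Rational(-1, 3), Mul(Add(K, g), Add(g, Add(-5, Mul(g, g))))) = Mul(Rational(-1, 3), Mul(Add(K, g), Add(g, Add(-5, Pow(g, 2))))) = Mul(Rational(-1, 3), Mul(Add(K, g), Add(-5, g, Pow(g, 2)))) = Mul(Rational(-1, 3), Add(K, g), Add(-5, g, Pow(g, 2))))
Mul(Function('d')(-6, 18), 2370) = Mul(Add(Mul(Rational(-1, 3), Pow(18, 2)), Mul(Rational(-1, 3), Pow(18, 3)), Mul(Rational(5, 3), -6), Mul(Rational(5, 3), 18), Mul(Rational(-1, 3), -6, 18), Mul(Rational(-1, 3), -6, Pow(18, 2))), 2370) = Mul(Add(Mul(Rational(-1, 3), 324), Mul(Rational(-1, 3), 5832), -10, 30, 36, Mul(Rational(-1, 3), -6, 324)), 2370) = Mul(Add(-108, -1944, -10, 30, 36, 648), 2370) = Mul(-1348, 2370) = -3194760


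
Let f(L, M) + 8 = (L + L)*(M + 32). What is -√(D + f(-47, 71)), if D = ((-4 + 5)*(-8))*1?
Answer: -I*√9698 ≈ -98.478*I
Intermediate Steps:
f(L, M) = -8 + 2*L*(32 + M) (f(L, M) = -8 + (L + L)*(M + 32) = -8 + (2*L)*(32 + M) = -8 + 2*L*(32 + M))
D = -8 (D = (1*(-8))*1 = -8*1 = -8)
-√(D + f(-47, 71)) = -√(-8 + (-8 + 64*(-47) + 2*(-47)*71)) = -√(-8 + (-8 - 3008 - 6674)) = -√(-8 - 9690) = -√(-9698) = -I*√9698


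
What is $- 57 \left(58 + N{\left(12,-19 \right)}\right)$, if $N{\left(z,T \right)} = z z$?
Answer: $-11514$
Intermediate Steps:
$N{\left(z,T \right)} = z^{2}$
$- 57 \left(58 + N{\left(12,-19 \right)}\right) = - 57 \left(58 + 12^{2}\right) = - 57 \left(58 + 144\right) = \left(-57\right) 202 = -11514$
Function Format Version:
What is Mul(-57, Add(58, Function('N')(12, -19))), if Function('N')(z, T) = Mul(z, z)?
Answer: -11514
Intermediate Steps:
Function('N')(z, T) = Pow(z, 2)
Mul(-57, Add(58, Function('N')(12, -19))) = Mul(-57, Add(58, Pow(12, 2))) = Mul(-57, Add(58, 144)) = Mul(-57, 202) = -11514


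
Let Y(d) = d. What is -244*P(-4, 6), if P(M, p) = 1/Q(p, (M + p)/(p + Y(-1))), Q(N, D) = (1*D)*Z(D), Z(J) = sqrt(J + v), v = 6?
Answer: -305*sqrt(10)/4 ≈ -241.12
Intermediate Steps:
Z(J) = sqrt(6 + J) (Z(J) = sqrt(J + 6) = sqrt(6 + J))
Q(N, D) = D*sqrt(6 + D) (Q(N, D) = (1*D)*sqrt(6 + D) = D*sqrt(6 + D))
P(M, p) = (-1 + p)/(sqrt(6 + (M + p)/(-1 + p))*(M + p)) (P(M, p) = 1/(((M + p)/(p - 1))*sqrt(6 + (M + p)/(p - 1))) = 1/(((M + p)/(-1 + p))*sqrt(6 + (M + p)/(-1 + p))) = 1/(sqrt(6 + (M + p)/(-1 + p))*(M + p)/(-1 + p)) = 1*((-1 + p)/(sqrt(6 + (M + p)/(-1 + p))*(M + p))) = (-1 + p)/(sqrt(6 + (M + p)/(-1 + p))*(M + p)))
-244*P(-4, 6) = -244*(-1 + 6)/(sqrt((-6 - 4 + 7*6)/(-1 + 6))*(-4 + 6)) = -244*5/(sqrt((-6 - 4 + 42)/5)*2) = -244*5/(sqrt((1/5)*32)*2) = -244*5/(sqrt(32/5)*2) = -244*sqrt(10)/8*5/2 = -305*sqrt(10)/4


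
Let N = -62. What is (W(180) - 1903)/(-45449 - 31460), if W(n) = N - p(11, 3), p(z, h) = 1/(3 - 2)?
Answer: 1966/76909 ≈ 0.025563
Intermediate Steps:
p(z, h) = 1 (p(z, h) = 1/1 = 1)
W(n) = -63 (W(n) = -62 - 1*1 = -62 - 1 = -63)
(W(180) - 1903)/(-45449 - 31460) = (-63 - 1903)/(-45449 - 31460) = -1966/(-76909) = -1966*(-1/76909) = 1966/76909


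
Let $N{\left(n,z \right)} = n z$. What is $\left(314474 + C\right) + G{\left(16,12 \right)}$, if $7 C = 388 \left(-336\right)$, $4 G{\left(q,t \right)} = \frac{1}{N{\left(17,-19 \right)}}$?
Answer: $\frac{382238199}{1292} \approx 2.9585 \cdot 10^{5}$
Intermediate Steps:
$G{\left(q,t \right)} = - \frac{1}{1292}$ ($G{\left(q,t \right)} = \frac{1}{4 \cdot 17 \left(-19\right)} = \frac{1}{4 \left(-323\right)} = \frac{1}{4} \left(- \frac{1}{323}\right) = - \frac{1}{1292}$)
$C = -18624$ ($C = \frac{388 \left(-336\right)}{7} = \frac{1}{7} \left(-130368\right) = -18624$)
$\left(314474 + C\right) + G{\left(16,12 \right)} = \left(314474 - 18624\right) - \frac{1}{1292} = 295850 - \frac{1}{1292} = \frac{382238199}{1292}$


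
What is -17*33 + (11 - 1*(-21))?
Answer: -529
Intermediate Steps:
-17*33 + (11 - 1*(-21)) = -561 + (11 + 21) = -561 + 32 = -529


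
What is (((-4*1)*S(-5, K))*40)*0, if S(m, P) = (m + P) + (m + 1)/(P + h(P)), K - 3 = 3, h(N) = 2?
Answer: 0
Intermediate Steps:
K = 6 (K = 3 + 3 = 6)
S(m, P) = P + m + (1 + m)/(2 + P) (S(m, P) = (m + P) + (m + 1)/(P + 2) = (P + m) + (1 + m)/(2 + P) = P + m + (1 + m)/(2 + P))
(((-4*1)*S(-5, K))*40)*0 = (((-4*1)*((1 + 6² + 2*6 + 3*(-5) + 6*(-5))/(2 + 6)))*40)*0 = (-4*(1 + 36 + 12 - 15 - 30)/8*40)*0 = (-4/2*40)*0 = (-4*½*40)*0 = -2*40*0 = -80*0 = 0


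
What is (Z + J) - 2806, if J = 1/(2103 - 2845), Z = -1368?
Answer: -3097109/742 ≈ -4174.0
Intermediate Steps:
J = -1/742 (J = 1/(-742) = -1/742 ≈ -0.0013477)
(Z + J) - 2806 = (-1368 - 1/742) - 2806 = -1015057/742 - 2806 = -3097109/742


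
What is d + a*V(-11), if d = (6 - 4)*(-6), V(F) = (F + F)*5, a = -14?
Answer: 1528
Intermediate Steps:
V(F) = 10*F (V(F) = (2*F)*5 = 10*F)
d = -12 (d = 2*(-6) = -12)
d + a*V(-11) = -12 - 140*(-11) = -12 - 14*(-110) = -12 + 1540 = 1528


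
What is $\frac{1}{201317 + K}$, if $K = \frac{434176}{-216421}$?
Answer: $\frac{216421}{43568792281} \approx 4.9673 \cdot 10^{-6}$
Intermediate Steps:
$K = - \frac{434176}{216421}$ ($K = 434176 \left(- \frac{1}{216421}\right) = - \frac{434176}{216421} \approx -2.0062$)
$\frac{1}{201317 + K} = \frac{1}{201317 - \frac{434176}{216421}} = \frac{1}{\frac{43568792281}{216421}} = \frac{216421}{43568792281}$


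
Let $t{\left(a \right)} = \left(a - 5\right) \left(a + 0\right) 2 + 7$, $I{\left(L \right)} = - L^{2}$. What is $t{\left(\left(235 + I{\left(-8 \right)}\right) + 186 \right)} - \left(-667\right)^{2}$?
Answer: $-193554$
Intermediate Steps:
$t{\left(a \right)} = 7 + 2 a \left(-5 + a\right)$ ($t{\left(a \right)} = \left(-5 + a\right) a 2 + 7 = a \left(-5 + a\right) 2 + 7 = 2 a \left(-5 + a\right) + 7 = 7 + 2 a \left(-5 + a\right)$)
$t{\left(\left(235 + I{\left(-8 \right)}\right) + 186 \right)} - \left(-667\right)^{2} = \left(7 - 10 \left(\left(235 - \left(-8\right)^{2}\right) + 186\right) + 2 \left(\left(235 - \left(-8\right)^{2}\right) + 186\right)^{2}\right) - \left(-667\right)^{2} = \left(7 - 10 \left(\left(235 - 64\right) + 186\right) + 2 \left(\left(235 - 64\right) + 186\right)^{2}\right) - 444889 = \left(7 - 10 \left(171 + 186\right) + 2 \left(171 + 186\right)^{2}\right) - 444889 = \left(7 - 3570 + 2 \cdot 357^{2}\right) - 444889 = \left(7 - 3570 + 2 \cdot 127449\right) - 444889 = \left(7 - 3570 + 254898\right) - 444889 = 251335 - 444889 = -193554$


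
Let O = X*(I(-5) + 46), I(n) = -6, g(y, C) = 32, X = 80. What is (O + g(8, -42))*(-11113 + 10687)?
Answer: -1376832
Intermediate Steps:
O = 3200 (O = 80*(-6 + 46) = 80*40 = 3200)
(O + g(8, -42))*(-11113 + 10687) = (3200 + 32)*(-11113 + 10687) = 3232*(-426) = -1376832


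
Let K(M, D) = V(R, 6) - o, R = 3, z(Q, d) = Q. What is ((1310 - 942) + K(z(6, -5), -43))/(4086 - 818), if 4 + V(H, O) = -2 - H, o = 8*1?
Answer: 351/3268 ≈ 0.10741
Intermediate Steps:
o = 8
V(H, O) = -6 - H (V(H, O) = -4 + (-2 - H) = -6 - H)
K(M, D) = -17 (K(M, D) = (-6 - 1*3) - 1*8 = (-6 - 3) - 8 = -9 - 8 = -17)
((1310 - 942) + K(z(6, -5), -43))/(4086 - 818) = ((1310 - 942) - 17)/(4086 - 818) = (368 - 17)/3268 = 351*(1/3268) = 351/3268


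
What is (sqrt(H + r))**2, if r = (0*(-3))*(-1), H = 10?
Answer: 10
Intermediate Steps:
r = 0 (r = 0*(-1) = 0)
(sqrt(H + r))**2 = (sqrt(10 + 0))**2 = (sqrt(10))**2 = 10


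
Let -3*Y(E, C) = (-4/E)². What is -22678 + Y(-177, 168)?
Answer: -2131437202/93987 ≈ -22678.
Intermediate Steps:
Y(E, C) = -16/(3*E²) (Y(E, C) = -16/E²/3 = -16/(3*E²))
-22678 + Y(-177, 168) = -22678 - 16/3/(-177)² = -22678 - 16/3*1/31329 = -22678 - 16/93987 = -2131437202/93987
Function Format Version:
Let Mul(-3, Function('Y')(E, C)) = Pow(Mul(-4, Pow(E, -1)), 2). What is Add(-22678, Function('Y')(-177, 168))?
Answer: Rational(-2131437202, 93987) ≈ -22678.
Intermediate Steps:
Function('Y')(E, C) = Mul(Rational(-16, 3), Pow(E, -2)) (Function('Y')(E, C) = Mul(Rational(-1, 3), Pow(Mul(-4, Pow(E, -1)), 2)) = Mul(Rational(-1, 3), Mul(16, Pow(E, -2))) = Mul(Rational(-16, 3), Pow(E, -2)))
Add(-22678, Function('Y')(-177, 168)) = Add(-22678, Mul(Rational(-16, 3), Pow(-177, -2))) = Add(-22678, Mul(Rational(-16, 3), Rational(1, 31329))) = Add(-22678, Rational(-16, 93987)) = Rational(-2131437202, 93987)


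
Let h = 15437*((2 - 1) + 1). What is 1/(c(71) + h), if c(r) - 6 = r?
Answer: 1/30951 ≈ 3.2309e-5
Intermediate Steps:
c(r) = 6 + r
h = 30874 (h = 15437*(1 + 1) = 15437*2 = 30874)
1/(c(71) + h) = 1/((6 + 71) + 30874) = 1/(77 + 30874) = 1/30951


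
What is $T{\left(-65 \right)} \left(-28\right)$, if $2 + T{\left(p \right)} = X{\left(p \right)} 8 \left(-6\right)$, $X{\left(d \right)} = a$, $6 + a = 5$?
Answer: $-1288$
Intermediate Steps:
$a = -1$ ($a = -6 + 5 = -1$)
$X{\left(d \right)} = -1$
$T{\left(p \right)} = 46$ ($T{\left(p \right)} = -2 + \left(-1\right) 8 \left(-6\right) = -2 - -48 = -2 + 48 = 46$)
$T{\left(-65 \right)} \left(-28\right) = 46 \left(-28\right) = -1288$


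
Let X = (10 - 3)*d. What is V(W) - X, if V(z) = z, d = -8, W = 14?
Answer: 70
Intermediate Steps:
X = -56 (X = (10 - 3)*(-8) = 7*(-8) = -56)
V(W) - X = 14 - 1*(-56) = 14 + 56 = 70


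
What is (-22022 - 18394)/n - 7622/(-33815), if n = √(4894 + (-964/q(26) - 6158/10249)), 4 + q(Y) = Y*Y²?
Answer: 7622/33815 - 40416*√9919531640727850135/220317234055 ≈ -577.54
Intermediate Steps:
q(Y) = -4 + Y³ (q(Y) = -4 + Y*Y² = -4 + Y³)
n = √9919531640727850135/45023857 (n = √(4894 + (-964/(-4 + 26³) - 6158/10249)) = √(4894 + (-964/(-4 + 17576) - 6158*1/10249)) = √(4894 + (-964/17572 - 6158/10249)) = √(4894 + (-964*1/17572 - 6158/10249)) = √(4894 + (-241/4393 - 6158/10249)) = √(4894 - 29522103/45023857) = √(220317234055/45023857) = √9919531640727850135/45023857 ≈ 69.952)
(-22022 - 18394)/n - 7622/(-33815) = (-22022 - 18394)/((√9919531640727850135/45023857)) - 7622/(-33815) = -40416*√9919531640727850135/220317234055 - 7622*(-1/33815) = -40416*√9919531640727850135/220317234055 + 7622/33815 = 7622/33815 - 40416*√9919531640727850135/220317234055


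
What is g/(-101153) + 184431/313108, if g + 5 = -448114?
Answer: 158965392795/31671813524 ≈ 5.0191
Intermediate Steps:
g = -448119 (g = -5 - 448114 = -448119)
g/(-101153) + 184431/313108 = -448119/(-101153) + 184431/313108 = -448119*(-1/101153) + 184431*(1/313108) = 448119/101153 + 184431/313108 = 158965392795/31671813524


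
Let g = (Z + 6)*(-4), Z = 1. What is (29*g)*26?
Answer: -21112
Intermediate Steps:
g = -28 (g = (1 + 6)*(-4) = 7*(-4) = -28)
(29*g)*26 = (29*(-28))*26 = -812*26 = -21112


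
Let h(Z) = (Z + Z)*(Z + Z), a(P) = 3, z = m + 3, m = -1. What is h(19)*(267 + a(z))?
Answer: 389880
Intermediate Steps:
z = 2 (z = -1 + 3 = 2)
h(Z) = 4*Z**2 (h(Z) = (2*Z)*(2*Z) = 4*Z**2)
h(19)*(267 + a(z)) = (4*19**2)*(267 + 3) = (4*361)*270 = 1444*270 = 389880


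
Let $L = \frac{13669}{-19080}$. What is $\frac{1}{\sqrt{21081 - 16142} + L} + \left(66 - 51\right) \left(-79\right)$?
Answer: $- \frac{2130438157921695}{1797838328039} + \frac{364046400 \sqrt{4939}}{1797838328039} \approx -1185.0$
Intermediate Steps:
$L = - \frac{13669}{19080}$ ($L = 13669 \left(- \frac{1}{19080}\right) = - \frac{13669}{19080} \approx -0.7164$)
$\frac{1}{\sqrt{21081 - 16142} + L} + \left(66 - 51\right) \left(-79\right) = \frac{1}{\sqrt{21081 - 16142} - \frac{13669}{19080}} + \left(66 - 51\right) \left(-79\right) = \frac{1}{\sqrt{4939} - \frac{13669}{19080}} + 15 \left(-79\right) = \frac{1}{- \frac{13669}{19080} + \sqrt{4939}} - 1185 = -1185 + \frac{1}{- \frac{13669}{19080} + \sqrt{4939}}$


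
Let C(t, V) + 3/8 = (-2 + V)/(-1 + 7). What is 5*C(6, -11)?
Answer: -305/24 ≈ -12.708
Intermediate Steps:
C(t, V) = -17/24 + V/6 (C(t, V) = -3/8 + (-2 + V)/(-1 + 7) = -3/8 + (-2 + V)/6 = -3/8 + (-2 + V)*(⅙) = -3/8 + (-⅓ + V/6) = -17/24 + V/6)
5*C(6, -11) = 5*(-17/24 + (⅙)*(-11)) = 5*(-17/24 - 11/6) = 5*(-61/24) = -305/24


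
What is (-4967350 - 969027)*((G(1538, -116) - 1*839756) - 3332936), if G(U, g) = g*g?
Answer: 24690792927972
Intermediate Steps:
G(U, g) = g**2
(-4967350 - 969027)*((G(1538, -116) - 1*839756) - 3332936) = (-4967350 - 969027)*(((-116)**2 - 1*839756) - 3332936) = -5936377*((13456 - 839756) - 3332936) = -5936377*(-826300 - 3332936) = -5936377*(-4159236) = 24690792927972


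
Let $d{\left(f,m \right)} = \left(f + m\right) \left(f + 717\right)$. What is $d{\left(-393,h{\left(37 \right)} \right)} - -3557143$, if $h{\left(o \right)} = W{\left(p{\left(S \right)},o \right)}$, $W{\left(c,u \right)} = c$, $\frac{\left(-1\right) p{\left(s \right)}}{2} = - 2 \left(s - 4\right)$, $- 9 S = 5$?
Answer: $3423907$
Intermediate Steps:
$S = - \frac{5}{9}$ ($S = \left(- \frac{1}{9}\right) 5 = - \frac{5}{9} \approx -0.55556$)
$p{\left(s \right)} = -16 + 4 s$ ($p{\left(s \right)} = - 2 \left(- 2 \left(s - 4\right)\right) = - 2 \left(- 2 \left(-4 + s\right)\right) = - 2 \left(8 - 2 s\right) = -16 + 4 s$)
$h{\left(o \right)} = - \frac{164}{9}$ ($h{\left(o \right)} = -16 + 4 \left(- \frac{5}{9}\right) = -16 - \frac{20}{9} = - \frac{164}{9}$)
$d{\left(f,m \right)} = \left(717 + f\right) \left(f + m\right)$ ($d{\left(f,m \right)} = \left(f + m\right) \left(717 + f\right) = \left(717 + f\right) \left(f + m\right)$)
$d{\left(-393,h{\left(37 \right)} \right)} - -3557143 = \left(\left(-393\right)^{2} + 717 \left(-393\right) + 717 \left(- \frac{164}{9}\right) - - \frac{21484}{3}\right) - -3557143 = \left(154449 - 281781 - \frac{39196}{3} + \frac{21484}{3}\right) + 3557143 = -133236 + 3557143 = 3423907$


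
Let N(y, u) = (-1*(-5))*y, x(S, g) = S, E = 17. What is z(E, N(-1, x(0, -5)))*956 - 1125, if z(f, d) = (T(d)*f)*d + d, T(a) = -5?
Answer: 400395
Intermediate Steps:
N(y, u) = 5*y
z(f, d) = d - 5*d*f (z(f, d) = (-5*f)*d + d = -5*d*f + d = d - 5*d*f)
z(E, N(-1, x(0, -5)))*956 - 1125 = ((5*(-1))*(1 - 5*17))*956 - 1125 = -5*(1 - 85)*956 - 1125 = -5*(-84)*956 - 1125 = 420*956 - 1125 = 401520 - 1125 = 400395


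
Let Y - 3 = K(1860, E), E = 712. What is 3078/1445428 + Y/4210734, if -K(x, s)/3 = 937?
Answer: 741823119/507192735346 ≈ 0.0014626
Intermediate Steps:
K(x, s) = -2811 (K(x, s) = -3*937 = -2811)
Y = -2808 (Y = 3 - 2811 = -2808)
3078/1445428 + Y/4210734 = 3078/1445428 - 2808/4210734 = 3078*(1/1445428) - 2808*1/4210734 = 1539/722714 - 468/701789 = 741823119/507192735346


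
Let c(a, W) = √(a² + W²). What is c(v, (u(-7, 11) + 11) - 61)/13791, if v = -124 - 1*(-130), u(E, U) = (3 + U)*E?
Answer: 2*√5485/13791 ≈ 0.010740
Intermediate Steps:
u(E, U) = E*(3 + U)
v = 6 (v = -124 + 130 = 6)
c(a, W) = √(W² + a²)
c(v, (u(-7, 11) + 11) - 61)/13791 = √(((-7*(3 + 11) + 11) - 61)² + 6²)/13791 = √(((-7*14 + 11) - 61)² + 36)*(1/13791) = √(((-98 + 11) - 61)² + 36)*(1/13791) = √((-87 - 61)² + 36)*(1/13791) = √((-148)² + 36)*(1/13791) = √(21904 + 36)*(1/13791) = √21940*(1/13791) = (2*√5485)*(1/13791) = 2*√5485/13791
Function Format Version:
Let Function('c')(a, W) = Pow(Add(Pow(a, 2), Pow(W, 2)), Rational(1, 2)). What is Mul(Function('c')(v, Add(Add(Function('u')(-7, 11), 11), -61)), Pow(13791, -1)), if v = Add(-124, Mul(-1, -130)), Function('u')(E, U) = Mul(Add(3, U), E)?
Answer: Mul(Rational(2, 13791), Pow(5485, Rational(1, 2))) ≈ 0.010740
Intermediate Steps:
Function('u')(E, U) = Mul(E, Add(3, U))
v = 6 (v = Add(-124, 130) = 6)
Function('c')(a, W) = Pow(Add(Pow(W, 2), Pow(a, 2)), Rational(1, 2))
Mul(Function('c')(v, Add(Add(Function('u')(-7, 11), 11), -61)), Pow(13791, -1)) = Mul(Pow(Add(Pow(Add(Add(Mul(-7, Add(3, 11)), 11), -61), 2), Pow(6, 2)), Rational(1, 2)), Pow(13791, -1)) = Mul(Pow(Add(Pow(Add(Add(Mul(-7, 14), 11), -61), 2), 36), Rational(1, 2)), Rational(1, 13791)) = Mul(Pow(Add(Pow(Add(Add(-98, 11), -61), 2), 36), Rational(1, 2)), Rational(1, 13791)) = Mul(Pow(Add(Pow(Add(-87, -61), 2), 36), Rational(1, 2)), Rational(1, 13791)) = Mul(Pow(Add(Pow(-148, 2), 36), Rational(1, 2)), Rational(1, 13791)) = Mul(Pow(Add(21904, 36), Rational(1, 2)), Rational(1, 13791)) = Mul(Pow(21940, Rational(1, 2)), Rational(1, 13791)) = Mul(Mul(2, Pow(5485, Rational(1, 2))), Rational(1, 13791)) = Mul(Rational(2, 13791), Pow(5485, Rational(1, 2)))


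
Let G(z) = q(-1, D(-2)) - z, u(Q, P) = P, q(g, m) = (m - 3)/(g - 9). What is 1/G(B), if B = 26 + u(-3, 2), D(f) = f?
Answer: -2/55 ≈ -0.036364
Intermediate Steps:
q(g, m) = (-3 + m)/(-9 + g)
B = 28 (B = 26 + 2 = 28)
G(z) = ½ - z (G(z) = (-3 - 2)/(-9 - 1) - z = -5/(-10) - z = -⅒*(-5) - z = ½ - z)
1/G(B) = 1/(½ - 1*28) = 1/(½ - 28) = 1/(-55/2) = -2/55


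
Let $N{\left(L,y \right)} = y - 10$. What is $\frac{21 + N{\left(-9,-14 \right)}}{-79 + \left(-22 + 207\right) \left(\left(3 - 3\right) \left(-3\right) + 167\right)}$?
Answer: $- \frac{1}{10272} \approx -9.7352 \cdot 10^{-5}$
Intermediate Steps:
$N{\left(L,y \right)} = -10 + y$
$\frac{21 + N{\left(-9,-14 \right)}}{-79 + \left(-22 + 207\right) \left(\left(3 - 3\right) \left(-3\right) + 167\right)} = \frac{21 - 24}{-79 + \left(-22 + 207\right) \left(\left(3 - 3\right) \left(-3\right) + 167\right)} = \frac{21 - 24}{-79 + 185 \left(0 \left(-3\right) + 167\right)} = - \frac{3}{-79 + 185 \left(0 + 167\right)} = - \frac{3}{-79 + 185 \cdot 167} = - \frac{3}{-79 + 30895} = - \frac{3}{30816} = \left(-3\right) \frac{1}{30816} = - \frac{1}{10272}$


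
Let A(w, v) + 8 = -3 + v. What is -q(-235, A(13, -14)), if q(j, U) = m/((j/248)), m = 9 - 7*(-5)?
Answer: 10912/235 ≈ 46.434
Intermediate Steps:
m = 44 (m = 9 + 35 = 44)
A(w, v) = -11 + v (A(w, v) = -8 + (-3 + v) = -11 + v)
q(j, U) = 10912/j (q(j, U) = 44/((j/248)) = 44*(248/j) = 10912/j)
-q(-235, A(13, -14)) = -10912/(-235) = -10912*(-1)/235 = -1*(-10912/235) = 10912/235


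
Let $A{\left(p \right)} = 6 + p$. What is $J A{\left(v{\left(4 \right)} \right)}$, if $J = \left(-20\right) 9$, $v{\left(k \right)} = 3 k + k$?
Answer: $-3960$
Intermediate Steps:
$v{\left(k \right)} = 4 k$
$J = -180$
$J A{\left(v{\left(4 \right)} \right)} = - 180 \left(6 + 4 \cdot 4\right) = - 180 \left(6 + 16\right) = \left(-180\right) 22 = -3960$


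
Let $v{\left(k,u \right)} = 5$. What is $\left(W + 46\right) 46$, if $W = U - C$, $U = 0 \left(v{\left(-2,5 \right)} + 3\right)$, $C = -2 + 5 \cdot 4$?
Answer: $1288$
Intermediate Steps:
$C = 18$ ($C = -2 + 20 = 18$)
$U = 0$ ($U = 0 \left(5 + 3\right) = 0 \cdot 8 = 0$)
$W = -18$ ($W = 0 - 18 = -18$)
$\left(W + 46\right) 46 = \left(-18 + 46\right) 46 = 28 \cdot 46 = 1288$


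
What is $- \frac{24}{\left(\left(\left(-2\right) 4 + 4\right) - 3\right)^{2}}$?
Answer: $- \frac{24}{49} \approx -0.4898$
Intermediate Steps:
$- \frac{24}{\left(\left(\left(-2\right) 4 + 4\right) - 3\right)^{2}} = - \frac{24}{\left(\left(-8 + 4\right) - 3\right)^{2}} = - \frac{24}{\left(-4 - 3\right)^{2}} = - \frac{24}{\left(-7\right)^{2}} = - \frac{24}{49}$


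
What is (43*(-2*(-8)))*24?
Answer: 16512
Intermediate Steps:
(43*(-2*(-8)))*24 = (43*16)*24 = 688*24 = 16512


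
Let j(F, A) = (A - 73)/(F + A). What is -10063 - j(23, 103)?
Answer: -211328/21 ≈ -10063.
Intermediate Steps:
j(F, A) = (-73 + A)/(A + F)
-10063 - j(23, 103) = -10063 - (-73 + 103)/(103 + 23) = -10063 - 30/126 = -10063 - 1*5/21 = -10063 - 5/21 = -211328/21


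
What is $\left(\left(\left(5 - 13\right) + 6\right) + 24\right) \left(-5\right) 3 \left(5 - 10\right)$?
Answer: $1650$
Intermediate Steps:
$\left(\left(\left(5 - 13\right) + 6\right) + 24\right) \left(-5\right) 3 \left(5 - 10\right) = \left(\left(-8 + 6\right) + 24\right) \left(- 15 \left(5 - 10\right)\right) = \left(-2 + 24\right) \left(\left(-15\right) \left(-5\right)\right) = 22 \cdot 75 = 1650$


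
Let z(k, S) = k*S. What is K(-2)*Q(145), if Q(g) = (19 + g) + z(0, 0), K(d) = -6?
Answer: -984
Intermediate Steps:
z(k, S) = S*k
Q(g) = 19 + g (Q(g) = (19 + g) + 0*0 = (19 + g) + 0 = 19 + g)
K(-2)*Q(145) = -6*(19 + 145) = -6*164 = -984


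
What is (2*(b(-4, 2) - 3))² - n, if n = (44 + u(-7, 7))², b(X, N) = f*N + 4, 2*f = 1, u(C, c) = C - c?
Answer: -884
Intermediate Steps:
f = ½ (f = (½)*1 = ½ ≈ 0.50000)
b(X, N) = 4 + N/2 (b(X, N) = N/2 + 4 = 4 + N/2)
n = 900 (n = (44 + (-7 - 1*7))² = (44 + (-7 - 7))² = (44 - 14)² = 30² = 900)
(2*(b(-4, 2) - 3))² - n = (2*((4 + (½)*2) - 3))² - 1*900 = (2*((4 + 1) - 3))² - 900 = (2*(5 - 3))² - 900 = (2*2)² - 900 = 4² - 900 = 16 - 900 = -884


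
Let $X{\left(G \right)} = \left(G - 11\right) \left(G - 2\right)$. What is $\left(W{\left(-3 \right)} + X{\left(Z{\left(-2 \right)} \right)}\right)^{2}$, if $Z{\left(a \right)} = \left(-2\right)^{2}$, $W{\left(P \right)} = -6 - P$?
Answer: $289$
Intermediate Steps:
$Z{\left(a \right)} = 4$
$X{\left(G \right)} = \left(-11 + G\right) \left(-2 + G\right)$
$\left(W{\left(-3 \right)} + X{\left(Z{\left(-2 \right)} \right)}\right)^{2} = \left(\left(-6 - -3\right) + \left(22 + 4^{2} - 52\right)\right)^{2} = \left(\left(-6 + 3\right) + \left(22 + 16 - 52\right)\right)^{2} = \left(-3 - 14\right)^{2} = \left(-17\right)^{2} = 289$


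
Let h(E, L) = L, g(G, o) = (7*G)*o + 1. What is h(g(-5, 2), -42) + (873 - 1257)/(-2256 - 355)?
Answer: -109278/2611 ≈ -41.853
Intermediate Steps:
g(G, o) = 1 + 7*G*o (g(G, o) = 7*G*o + 1 = 1 + 7*G*o)
h(g(-5, 2), -42) + (873 - 1257)/(-2256 - 355) = -42 + (873 - 1257)/(-2256 - 355) = -42 - 384/(-2611) = -42 - 384*(-1/2611) = -42 + 384/2611 = -109278/2611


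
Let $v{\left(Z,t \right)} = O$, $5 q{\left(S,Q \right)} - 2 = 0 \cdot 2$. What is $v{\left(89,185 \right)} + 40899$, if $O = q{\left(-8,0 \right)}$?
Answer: $\frac{204497}{5} \approx 40899.0$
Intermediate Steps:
$q{\left(S,Q \right)} = \frac{2}{5}$ ($q{\left(S,Q \right)} = \frac{2}{5} + \frac{0 \cdot 2}{5} = \frac{2}{5} + \frac{1}{5} \cdot 0 = \frac{2}{5} + 0 = \frac{2}{5}$)
$O = \frac{2}{5} \approx 0.4$
$v{\left(Z,t \right)} = \frac{2}{5}$
$v{\left(89,185 \right)} + 40899 = \frac{2}{5} + 40899 = \frac{204497}{5}$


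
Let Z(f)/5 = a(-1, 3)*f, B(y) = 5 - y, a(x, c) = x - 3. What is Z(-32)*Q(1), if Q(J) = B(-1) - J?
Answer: 3200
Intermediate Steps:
a(x, c) = -3 + x
Z(f) = -20*f (Z(f) = 5*((-3 - 1)*f) = 5*(-4*f) = -20*f)
Q(J) = 6 - J (Q(J) = (5 - 1*(-1)) - J = (5 + 1) - J = 6 - J)
Z(-32)*Q(1) = (-20*(-32))*(6 - 1*1) = 640*(6 - 1) = 640*5 = 3200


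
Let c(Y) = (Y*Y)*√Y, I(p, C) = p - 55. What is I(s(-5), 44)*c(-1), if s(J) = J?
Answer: -60*I ≈ -60.0*I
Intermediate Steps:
I(p, C) = -55 + p
c(Y) = Y^(5/2) (c(Y) = Y²*√Y = Y^(5/2))
I(s(-5), 44)*c(-1) = (-55 - 5)*(-1)^(5/2) = -60*I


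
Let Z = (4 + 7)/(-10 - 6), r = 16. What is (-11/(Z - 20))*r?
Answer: 2816/331 ≈ 8.5076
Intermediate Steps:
Z = -11/16 (Z = 11/(-16) = 11*(-1/16) = -11/16 ≈ -0.68750)
(-11/(Z - 20))*r = (-11/(-11/16 - 20))*16 = (-11/(-331/16))*16 = -16/331*(-11)*16 = (176/331)*16 = 2816/331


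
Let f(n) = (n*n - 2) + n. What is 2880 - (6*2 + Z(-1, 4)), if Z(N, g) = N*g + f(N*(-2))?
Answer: 2868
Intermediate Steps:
f(n) = -2 + n + n**2 (f(n) = (n**2 - 2) + n = (-2 + n**2) + n = -2 + n + n**2)
Z(N, g) = -2 - 2*N + 4*N**2 + N*g (Z(N, g) = N*g + (-2 + N*(-2) + (N*(-2))**2) = N*g + (-2 - 2*N + (-2*N)**2) = N*g + (-2 - 2*N + 4*N**2) = -2 - 2*N + 4*N**2 + N*g)
2880 - (6*2 + Z(-1, 4)) = 2880 - (6*2 + (-2 - 2*(-1) + 4*(-1)**2 - 1*4)) = 2880 - (12 + (-2 + 2 + 4*1 - 4)) = 2880 - (12 + (-2 + 2 + 4 - 4)) = 2880 - (12 + 0) = 2880 - 1*12 = 2880 - 12 = 2868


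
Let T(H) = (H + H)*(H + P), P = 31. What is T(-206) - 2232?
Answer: 69868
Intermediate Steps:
T(H) = 2*H*(31 + H) (T(H) = (H + H)*(H + 31) = (2*H)*(31 + H) = 2*H*(31 + H))
T(-206) - 2232 = 2*(-206)*(31 - 206) - 2232 = 2*(-206)*(-175) - 2232 = 72100 - 2232 = 69868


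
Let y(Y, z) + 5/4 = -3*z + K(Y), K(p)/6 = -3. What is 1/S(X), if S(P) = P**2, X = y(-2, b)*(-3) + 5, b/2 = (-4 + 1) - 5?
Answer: 16/105625 ≈ 0.00015148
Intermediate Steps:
K(p) = -18 (K(p) = 6*(-3) = -18)
b = -16 (b = 2*((-4 + 1) - 5) = 2*(-3 - 5) = 2*(-8) = -16)
y(Y, z) = -77/4 - 3*z (y(Y, z) = -5/4 + (-3*z - 18) = -5/4 + (-18 - 3*z) = -77/4 - 3*z)
X = -325/4 (X = (-77/4 - 3*(-16))*(-3) + 5 = (-77/4 + 48)*(-3) + 5 = (115/4)*(-3) + 5 = -345/4 + 5 = -325/4 ≈ -81.250)
1/S(X) = 1/((-325/4)**2) = 1/(105625/16) = 16/105625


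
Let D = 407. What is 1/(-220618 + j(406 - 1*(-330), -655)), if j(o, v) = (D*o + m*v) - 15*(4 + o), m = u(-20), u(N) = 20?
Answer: 1/54734 ≈ 1.8270e-5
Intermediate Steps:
m = 20
j(o, v) = -60 + 20*v + 392*o (j(o, v) = (407*o + 20*v) - 15*(4 + o) = (20*v + 407*o) + (-60 - 15*o) = -60 + 20*v + 392*o)
1/(-220618 + j(406 - 1*(-330), -655)) = 1/(-220618 + (-60 + 20*(-655) + 392*(406 - 1*(-330)))) = 1/(-220618 + (-60 - 13100 + 392*(406 + 330))) = 1/(-220618 + (-60 - 13100 + 392*736)) = 1/(-220618 + (-60 - 13100 + 288512)) = 1/(-220618 + 275352) = 1/54734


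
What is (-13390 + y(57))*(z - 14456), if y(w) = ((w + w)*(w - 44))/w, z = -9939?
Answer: 326014780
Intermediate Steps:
y(w) = -88 + 2*w (y(w) = ((2*w)*(-44 + w))/w = (2*w*(-44 + w))/w = -88 + 2*w)
(-13390 + y(57))*(z - 14456) = (-13390 + (-88 + 2*57))*(-9939 - 14456) = (-13390 + (-88 + 114))*(-24395) = (-13390 + 26)*(-24395) = -13364*(-24395) = 326014780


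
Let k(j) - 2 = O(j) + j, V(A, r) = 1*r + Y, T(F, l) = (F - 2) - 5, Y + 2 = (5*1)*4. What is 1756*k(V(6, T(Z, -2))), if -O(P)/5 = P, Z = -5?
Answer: -38632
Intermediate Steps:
Y = 18 (Y = -2 + (5*1)*4 = -2 + 5*4 = -2 + 20 = 18)
T(F, l) = -7 + F (T(F, l) = (-2 + F) - 5 = -7 + F)
O(P) = -5*P
V(A, r) = 18 + r (V(A, r) = 1*r + 18 = r + 18 = 18 + r)
k(j) = 2 - 4*j (k(j) = 2 + (-5*j + j) = 2 - 4*j)
1756*k(V(6, T(Z, -2))) = 1756*(2 - 4*(18 + (-7 - 5))) = 1756*(2 - 4*(18 - 12)) = 1756*(2 - 4*6) = 1756*(2 - 24) = 1756*(-22) = -38632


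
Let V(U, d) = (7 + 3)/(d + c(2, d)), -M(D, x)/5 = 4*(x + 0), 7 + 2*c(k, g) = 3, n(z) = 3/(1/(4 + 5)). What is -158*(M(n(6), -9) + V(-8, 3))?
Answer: -30020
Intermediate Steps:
n(z) = 27 (n(z) = 3/(1/9) = 3/(⅑) = 3*9 = 27)
c(k, g) = -2 (c(k, g) = -7/2 + (½)*3 = -7/2 + 3/2 = -2)
M(D, x) = -20*x (M(D, x) = -20*(x + 0) = -20*x)
V(U, d) = 10/(-2 + d) (V(U, d) = (7 + 3)/(d - 2) = 10/(-2 + d))
-158*(M(n(6), -9) + V(-8, 3)) = -158*(-20*(-9) + 10/(-2 + 3)) = -158*(180 + 10/1) = -158*(180 + 10*1) = -158*(180 + 10) = -158*190 = -30020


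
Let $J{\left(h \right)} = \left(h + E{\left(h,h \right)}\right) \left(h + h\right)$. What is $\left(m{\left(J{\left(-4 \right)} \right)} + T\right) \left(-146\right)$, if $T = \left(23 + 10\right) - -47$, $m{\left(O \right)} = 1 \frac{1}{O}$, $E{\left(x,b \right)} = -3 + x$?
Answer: $- \frac{513993}{44} \approx -11682.0$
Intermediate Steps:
$J{\left(h \right)} = 2 h \left(-3 + 2 h\right)$ ($J{\left(h \right)} = \left(h + \left(-3 + h\right)\right) \left(h + h\right) = \left(-3 + 2 h\right) 2 h = 2 h \left(-3 + 2 h\right)$)
$m{\left(O \right)} = \frac{1}{O}$
$T = 80$ ($T = 33 + 47 = 80$)
$\left(m{\left(J{\left(-4 \right)} \right)} + T\right) \left(-146\right) = \left(\frac{1}{2 \left(-4\right) \left(-3 + 2 \left(-4\right)\right)} + 80\right) \left(-146\right) = \left(\frac{1}{2 \left(-4\right) \left(-3 - 8\right)} + 80\right) \left(-146\right) = \left(\frac{1}{2 \left(-4\right) \left(-11\right)} + 80\right) \left(-146\right) = \left(\frac{1}{88} + 80\right) \left(-146\right) = \frac{7041}{88} \left(-146\right) = - \frac{513993}{44}$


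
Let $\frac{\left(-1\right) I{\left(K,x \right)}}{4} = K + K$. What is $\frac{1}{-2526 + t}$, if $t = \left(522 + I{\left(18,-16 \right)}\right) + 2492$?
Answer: $\frac{1}{344} \approx 0.002907$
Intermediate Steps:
$I{\left(K,x \right)} = - 8 K$ ($I{\left(K,x \right)} = - 4 \left(K + K\right) = - 4 \cdot 2 K = - 8 K$)
$t = 2870$ ($t = \left(522 - 144\right) + 2492 = 378 + 2492 = 2870$)
$\frac{1}{-2526 + t} = \frac{1}{-2526 + 2870} = \frac{1}{344}$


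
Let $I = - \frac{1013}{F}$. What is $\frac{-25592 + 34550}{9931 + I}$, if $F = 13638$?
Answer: $\frac{122169204}{135437965} \approx 0.90203$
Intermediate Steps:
$I = - \frac{1013}{13638} \approx -0.074278$
$\frac{-25592 + 34550}{9931 + I} = \frac{-25592 + 34550}{9931 - \frac{1013}{13638}} = \frac{8958}{\frac{135437965}{13638}} = 8958 \cdot \frac{13638}{135437965} = \frac{122169204}{135437965}$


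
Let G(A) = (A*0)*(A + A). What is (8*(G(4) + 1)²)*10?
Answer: 80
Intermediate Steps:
G(A) = 0 (G(A) = 0*(2*A) = 0)
(8*(G(4) + 1)²)*10 = (8*(0 + 1)²)*10 = (8*1²)*10 = (8*1)*10 = 8*10 = 80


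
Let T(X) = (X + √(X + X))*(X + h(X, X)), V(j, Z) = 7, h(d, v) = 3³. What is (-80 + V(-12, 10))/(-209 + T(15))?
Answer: -30733/124321 + 3066*√30/124321 ≈ -0.11213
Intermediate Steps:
h(d, v) = 27
T(X) = (27 + X)*(X + √2*√X) (T(X) = (X + √(X + X))*(X + 27) = (X + √(2*X))*(27 + X) = (X + √2*√X)*(27 + X) = (27 + X)*(X + √2*√X))
(-80 + V(-12, 10))/(-209 + T(15)) = (-80 + 7)/(-209 + (15² + 27*15 + √2*15^(3/2) + 27*√2*√15)) = -73/(-209 + (225 + 405 + √2*(15*√15) + 27*√30)) = -73/(-209 + (225 + 405 + 15*√30 + 27*√30)) = -73/(-209 + (630 + 42*√30)) = -73/(421 + 42*√30)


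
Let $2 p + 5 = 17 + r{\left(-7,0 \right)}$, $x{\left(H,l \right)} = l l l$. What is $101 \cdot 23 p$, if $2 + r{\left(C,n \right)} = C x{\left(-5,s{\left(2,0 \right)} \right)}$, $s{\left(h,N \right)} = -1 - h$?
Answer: $\frac{462277}{2} \approx 2.3114 \cdot 10^{5}$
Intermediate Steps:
$x{\left(H,l \right)} = l^{3}$ ($x{\left(H,l \right)} = l^{2} l = l^{3}$)
$r{\left(C,n \right)} = -2 - 27 C$ ($r{\left(C,n \right)} = -2 + C \left(-1 - 2\right)^{3} = -2 + C \left(-3\right)^{3} = -2 + C \left(-27\right) = -2 - 27 C$)
$p = \frac{199}{2}$ ($p = - \frac{5}{2} + \frac{17 - -187}{2} = - \frac{5}{2} + \frac{17 + \left(-2 + 189\right)}{2} = - \frac{5}{2} + \frac{17 + 187}{2} = - \frac{5}{2} + \frac{1}{2} \cdot 204 = - \frac{5}{2} + 102 = \frac{199}{2} \approx 99.5$)
$101 \cdot 23 p = 101 \cdot 23 \cdot \frac{199}{2} = 2323 \cdot \frac{199}{2} = \frac{462277}{2}$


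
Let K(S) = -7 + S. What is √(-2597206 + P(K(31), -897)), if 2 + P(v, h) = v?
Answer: 72*I*√501 ≈ 1611.6*I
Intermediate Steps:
P(v, h) = -2 + v
√(-2597206 + P(K(31), -897)) = √(-2597206 + (-2 + (-7 + 31))) = √(-2597206 + (-2 + 24)) = √(-2597206 + 22) = √(-2597184) = 72*I*√501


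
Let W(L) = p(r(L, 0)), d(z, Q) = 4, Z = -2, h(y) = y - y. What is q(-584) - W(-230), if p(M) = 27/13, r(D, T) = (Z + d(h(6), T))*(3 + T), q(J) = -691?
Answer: -9010/13 ≈ -693.08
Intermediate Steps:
h(y) = 0
r(D, T) = 6 + 2*T (r(D, T) = (-2 + 4)*(3 + T) = 2*(3 + T) = 6 + 2*T)
p(M) = 27/13 (p(M) = 27*(1/13) = 27/13)
W(L) = 27/13
q(-584) - W(-230) = -691 - 1*27/13 = -691 - 27/13 = -9010/13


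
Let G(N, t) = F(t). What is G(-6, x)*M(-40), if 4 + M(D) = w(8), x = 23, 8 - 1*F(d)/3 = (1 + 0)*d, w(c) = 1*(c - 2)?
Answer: -90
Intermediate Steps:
w(c) = -2 + c (w(c) = 1*(-2 + c) = -2 + c)
F(d) = 24 - 3*d (F(d) = 24 - 3*(1 + 0)*d = 24 - 3*d)
G(N, t) = 24 - 3*t
M(D) = 2 (M(D) = -4 + (-2 + 8) = -4 + 6 = 2)
G(-6, x)*M(-40) = (24 - 3*23)*2 = (24 - 69)*2 = -45*2 = -90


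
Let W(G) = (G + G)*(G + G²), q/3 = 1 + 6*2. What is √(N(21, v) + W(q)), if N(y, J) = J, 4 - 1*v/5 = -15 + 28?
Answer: 3*√13515 ≈ 348.76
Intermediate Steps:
v = -45 (v = 20 - 5*(-15 + 28) = 20 - 5*13 = 20 - 65 = -45)
q = 39 (q = 3*(1 + 6*2) = 3*(1 + 12) = 3*13 = 39)
W(G) = 2*G*(G + G²) (W(G) = (2*G)*(G + G²) = 2*G*(G + G²))
√(N(21, v) + W(q)) = √(-45 + 2*39²*(1 + 39)) = √(-45 + 2*1521*40) = √(-45 + 121680) = √121635 = 3*√13515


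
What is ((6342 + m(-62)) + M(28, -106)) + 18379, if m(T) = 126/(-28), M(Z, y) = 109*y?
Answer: 26325/2 ≈ 13163.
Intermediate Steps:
m(T) = -9/2 (m(T) = 126*(-1/28) = -9/2)
((6342 + m(-62)) + M(28, -106)) + 18379 = ((6342 - 9/2) + 109*(-106)) + 18379 = (12675/2 - 11554) + 18379 = -10433/2 + 18379 = 26325/2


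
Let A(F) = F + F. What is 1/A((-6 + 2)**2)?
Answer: 1/32 ≈ 0.031250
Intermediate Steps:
A(F) = 2*F
1/A((-6 + 2)**2) = 1/(2*(-6 + 2)**2) = 1/(2*(-4)**2) = 1/(2*16) = 1/32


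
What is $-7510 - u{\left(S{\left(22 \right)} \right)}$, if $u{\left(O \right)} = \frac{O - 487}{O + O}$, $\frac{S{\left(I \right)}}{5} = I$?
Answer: $- \frac{1651823}{220} \approx -7508.3$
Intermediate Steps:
$S{\left(I \right)} = 5 I$
$u{\left(O \right)} = \frac{-487 + O}{2 O}$
$-7510 - u{\left(S{\left(22 \right)} \right)} = -7510 - \frac{-487 + 5 \cdot 22}{2 \cdot 5 \cdot 22} = -7510 - \frac{-487 + 110}{2 \cdot 110} = -7510 - \frac{1}{2} \cdot \frac{1}{110} \left(-377\right) = -7510 - - \frac{377}{220} = -7510 + \frac{377}{220} = - \frac{1651823}{220}$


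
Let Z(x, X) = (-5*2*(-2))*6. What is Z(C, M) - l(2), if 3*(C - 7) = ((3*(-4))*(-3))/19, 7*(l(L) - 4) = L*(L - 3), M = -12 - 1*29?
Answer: 814/7 ≈ 116.29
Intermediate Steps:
M = -41 (M = -12 - 29 = -41)
l(L) = 4 + L*(-3 + L)/7 (l(L) = 4 + (L*(L - 3))/7 = 4 + (L*(-3 + L))/7 = 4 + L*(-3 + L)/7)
C = 145/19 (C = 7 + (((3*(-4))*(-3))/19)/3 = 7 + (-12*(-3)*(1/19))/3 = 7 + (36*(1/19))/3 = 7 + (1/3)*(36/19) = 7 + 12/19 = 145/19 ≈ 7.6316)
Z(x, X) = 120 (Z(x, X) = -10*(-2)*6 = 20*6 = 120)
Z(C, M) - l(2) = 120 - (4 - 3/7*2 + (1/7)*2**2) = 120 - (4 - 6/7 + (1/7)*4) = 120 - (4 - 6/7 + 4/7) = 120 - 1*26/7 = 120 - 26/7 = 814/7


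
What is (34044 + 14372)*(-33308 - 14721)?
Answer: -2325372064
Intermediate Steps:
(34044 + 14372)*(-33308 - 14721) = 48416*(-48029) = -2325372064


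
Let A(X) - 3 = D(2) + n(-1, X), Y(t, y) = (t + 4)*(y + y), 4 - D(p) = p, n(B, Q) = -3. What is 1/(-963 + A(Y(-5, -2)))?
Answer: -1/961 ≈ -0.0010406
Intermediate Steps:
D(p) = 4 - p
Y(t, y) = 2*y*(4 + t) (Y(t, y) = (4 + t)*(2*y) = 2*y*(4 + t))
A(X) = 2 (A(X) = 3 + ((4 - 1*2) - 3) = 3 + ((4 - 2) - 3) = 3 + (2 - 3) = 3 - 1 = 2)
1/(-963 + A(Y(-5, -2))) = 1/(-963 + 2) = 1/(-961) = -1/961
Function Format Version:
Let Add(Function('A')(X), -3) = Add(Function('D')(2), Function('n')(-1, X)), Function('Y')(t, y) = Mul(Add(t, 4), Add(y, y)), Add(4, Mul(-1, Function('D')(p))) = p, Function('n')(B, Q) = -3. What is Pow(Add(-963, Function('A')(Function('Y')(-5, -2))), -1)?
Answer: Rational(-1, 961) ≈ -0.0010406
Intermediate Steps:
Function('D')(p) = Add(4, Mul(-1, p))
Function('Y')(t, y) = Mul(2, y, Add(4, t)) (Function('Y')(t, y) = Mul(Add(4, t), Mul(2, y)) = Mul(2, y, Add(4, t)))
Function('A')(X) = 2 (Function('A')(X) = Add(3, Add(Add(4, Mul(-1, 2)), -3)) = Add(3, Add(Add(4, -2), -3)) = Add(3, Add(2, -3)) = Add(3, -1) = 2)
Pow(Add(-963, Function('A')(Function('Y')(-5, -2))), -1) = Pow(Add(-963, 2), -1) = Pow(-961, -1) = Rational(-1, 961)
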